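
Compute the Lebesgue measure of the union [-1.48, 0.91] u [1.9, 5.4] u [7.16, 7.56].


For pairwise disjoint intervals, m(union) = sum of lengths.
= (0.91 - -1.48) + (5.4 - 1.9) + (7.56 - 7.16)
= 2.39 + 3.5 + 0.4
= 6.29


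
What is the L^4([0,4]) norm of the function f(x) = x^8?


Step 1: ||f||_4 = (integral_0^4 |x^8|^4 dx)^(1/4)
     = (integral_0^4 x^32 dx)^(1/4)
Step 2: integral_0^4 x^32 dx = [x^33/(33)] from 0 to 4 = 4^33/33
     = 73786976294838206464/33 = 2.235969e+18
Step 3: ||f||_4 = (2.235969e+18)^(1/4) = 38669.311845


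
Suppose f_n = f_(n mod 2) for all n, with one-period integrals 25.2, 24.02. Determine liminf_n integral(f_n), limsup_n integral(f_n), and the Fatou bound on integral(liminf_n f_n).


The sequence (integral(f_n)) is periodic with period 2, repeating the values 25.2, 24.02 indefinitely.
Step 1: For a periodic sequence, every tail (a_m, a_(m+1), ...) contains all 2 period values infinitely often.
Step 2: Hence inf of every tail = min of the period values = min(25.2, 24.02) = 24.02.
        liminf_n integral(f_n) = sup over m of (inf of tail from m) = 24.02.
Step 3: Similarly sup of every tail = max of the period values = 25.2.
        limsup_n integral(f_n) = 25.2.
Step 4: Fatou's lemma: integral(liminf_n f_n) <= liminf_n integral(f_n) = 24.02.
        So the integral of the pointwise liminf is at most 24.02.


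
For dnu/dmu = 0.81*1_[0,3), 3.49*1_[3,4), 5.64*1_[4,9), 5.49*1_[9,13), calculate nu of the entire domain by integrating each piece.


Integrate each piece of the Radon-Nikodym derivative:
Step 1: integral_0^3 0.81 dx = 0.81*(3-0) = 0.81*3 = 2.43
Step 2: integral_3^4 3.49 dx = 3.49*(4-3) = 3.49*1 = 3.49
Step 3: integral_4^9 5.64 dx = 5.64*(9-4) = 5.64*5 = 28.2
Step 4: integral_9^13 5.49 dx = 5.49*(13-9) = 5.49*4 = 21.96
Total: 2.43 + 3.49 + 28.2 + 21.96 = 56.08


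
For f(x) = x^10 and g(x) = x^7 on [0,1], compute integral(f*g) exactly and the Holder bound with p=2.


Step 1: Exact integral of f*g = integral(x^17, 0, 1) = 1/18
     = 0.055556
Step 2: Holder bound with p=2, q=2:
  ||f||_p = (integral x^20 dx)^(1/2) = (1/21)^(1/2) = 0.218218
  ||g||_q = (integral x^14 dx)^(1/2) = (1/15)^(1/2) = 0.258199
Step 3: Holder bound = ||f||_p * ||g||_q = 0.218218 * 0.258199 = 0.056344
Verification: 0.055556 <= 0.056344 (Holder holds)


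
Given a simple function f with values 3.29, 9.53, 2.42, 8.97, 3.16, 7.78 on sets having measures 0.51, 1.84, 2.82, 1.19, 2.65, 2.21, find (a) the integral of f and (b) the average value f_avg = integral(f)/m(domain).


Step 1: Integral = sum(value_i * measure_i)
= 3.29*0.51 + 9.53*1.84 + 2.42*2.82 + 8.97*1.19 + 3.16*2.65 + 7.78*2.21
= 1.6779 + 17.5352 + 6.8244 + 10.6743 + 8.374 + 17.1938
= 62.2796
Step 2: Total measure of domain = 0.51 + 1.84 + 2.82 + 1.19 + 2.65 + 2.21 = 11.22
Step 3: Average value = 62.2796 / 11.22 = 5.550766


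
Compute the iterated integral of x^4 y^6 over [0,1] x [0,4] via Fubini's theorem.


By Fubini's theorem, the double integral factors as a product of single integrals:
Step 1: integral_0^1 x^4 dx = [x^5/5] from 0 to 1
     = 1^5/5 = 0.2
Step 2: integral_0^4 y^6 dy = [y^7/7] from 0 to 4
     = 4^7/7 = 2340.571429
Step 3: Double integral = 0.2 * 2340.571429 = 468.114286


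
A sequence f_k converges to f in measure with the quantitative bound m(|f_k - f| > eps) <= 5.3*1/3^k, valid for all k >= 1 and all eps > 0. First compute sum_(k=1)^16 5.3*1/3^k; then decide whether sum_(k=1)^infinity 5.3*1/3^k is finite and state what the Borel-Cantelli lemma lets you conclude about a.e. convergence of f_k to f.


Step 1: List the terms 5.3*1/3^k for k = 1 to 16:
  k=1: 1.766667
  k=2: 0.588889
  k=3: 0.196296
  k=4: 0.065432
  k=5: 0.021811
  k=6: 0.00727
  k=7: 0.002423
  k=8: 8.078037e-04
  k=9: 2.692679e-04
  k=10: 8.975597e-05
  k=11: 2.991866e-05
  k=12: 9.972885e-06
  k=13: 3.324295e-06
  k=14: 1.108098e-06
  k=15: 3.693661e-07
  k=16: 1.231220e-07
Step 2: Partial sum = 1.766667 + 0.588889 + 0.196296 + 0.065432 + 0.021811 + 0.00727 + 0.002423 + 8.078037e-04 + 2.692679e-04 + 8.975597e-05 + 2.991866e-05 + 9.972885e-06 + 3.324295e-06 + 1.108098e-06 + 3.693661e-07 + 1.231220e-07
     = 2.65
Step 3: The full series sum_(k>=1) 5.3*1/3^k converges (geometric series with ratio 1/3 < 1; a constant multiple of a convergent series converges).
Step 4: Fix eps > 0. Since sum_k m(|f_k - f| > eps) < infinity, the Borel-Cantelli lemma gives
        m(limsup_k {|f_k - f| > eps}) = 0, i.e. for a.e. x, |f_k(x) - f(x)| <= eps for all large k.
        Applying this with eps = 1/j for j = 1, 2, ... and intersecting the countably many full-measure sets,
        for a.e. x we get limsup_k |f_k(x) - f(x)| <= 1/j for every j, hence f_k -> f almost everywhere.
Conclusion: series converges; Borel-Cantelli yields f_k -> f a.e.


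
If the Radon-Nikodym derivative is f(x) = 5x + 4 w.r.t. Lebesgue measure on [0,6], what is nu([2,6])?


nu(A) = integral_A (dnu/dmu) dmu = integral_2^6 (5x + 4) dx
Step 1: Antiderivative F(x) = (5/2)x^2 + 4x
Step 2: F(6) = (5/2)*6^2 + 4*6 = 90 + 24 = 114
Step 3: F(2) = (5/2)*2^2 + 4*2 = 10 + 8 = 18
Step 4: nu([2,6]) = F(6) - F(2) = 114 - 18 = 96


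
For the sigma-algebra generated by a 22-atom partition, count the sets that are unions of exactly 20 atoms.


Each element of F is a union of some subset of the 22 atoms.
Elements that are unions of exactly 20 atoms correspond to 20-element subsets of the 22 atoms.
Count = C(22, 20) = 22! / (20! * 2!) = 231.


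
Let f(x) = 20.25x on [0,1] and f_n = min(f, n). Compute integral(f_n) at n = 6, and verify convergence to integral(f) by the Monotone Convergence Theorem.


f(x) = 20.25x on [0,1]; f_n(x) = min(20.25x, n). At n = 6:
Step 1: f(x) reaches 6 at x = 6/20.25 = 0.296296
Step 2: integral(f_6) = integral(20.25x, 0, 0.296296) + integral(6, 0.296296, 1)
       = 20.25*0.296296^2/2 + 6*(1 - 0.296296)
       = 0.888889 + 4.222222
       = 5.111111
Step 3: As n -> infinity, f_n increases to f, so by MCT integral(f_n) -> integral(f) = 20.25/2 = 10.125.
Convergence: integral(f_6) = 5.111111 -> 10.125 as n -> infinity


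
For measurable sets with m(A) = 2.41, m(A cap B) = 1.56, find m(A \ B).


m(A \ B) = m(A) - m(A n B)
= 2.41 - 1.56
= 0.85


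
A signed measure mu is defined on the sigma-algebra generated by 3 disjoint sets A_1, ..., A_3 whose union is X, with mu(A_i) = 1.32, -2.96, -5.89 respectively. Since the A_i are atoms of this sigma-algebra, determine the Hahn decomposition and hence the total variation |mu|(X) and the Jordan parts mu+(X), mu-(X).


Step 1: Every measurable set is a union of atoms (the cells / points), so a Hahn decomposition is
  obtained by grouping atoms by sign: P = union of atoms with mu > 0, N = union of the remaining atoms.
  Atoms in P (indices): 1;  atoms in N (indices): 2, 3
  Positive values: 1.32
  Negative values: -2.96, -5.89
Step 2: mu+(X) = mu(P) = sum of positive atom values = 1.32
Step 3: mu-(X) = -mu(N) = sum of |negative atom values| = 8.85
Step 4: |mu|(X) = mu+(X) + mu-(X) = 1.32 + 8.85 = 10.17


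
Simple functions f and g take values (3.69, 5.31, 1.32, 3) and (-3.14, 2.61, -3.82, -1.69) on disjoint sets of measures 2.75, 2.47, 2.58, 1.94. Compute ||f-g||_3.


Step 1: Compute differences f_i - g_i:
  3.69 - -3.14 = 6.83
  5.31 - 2.61 = 2.7
  1.32 - -3.82 = 5.14
  3 - -1.69 = 4.69
Step 2: Compute |diff|^3 * measure for each set:
  |6.83|^3 * 2.75 = 318.611987 * 2.75 = 876.182964
  |2.7|^3 * 2.47 = 19.683 * 2.47 = 48.61701
  |5.14|^3 * 2.58 = 135.796744 * 2.58 = 350.3556
  |4.69|^3 * 1.94 = 103.161709 * 1.94 = 200.133715
Step 3: Sum = 1475.289289
Step 4: ||f-g||_3 = (1475.289289)^(1/3) = 11.383935


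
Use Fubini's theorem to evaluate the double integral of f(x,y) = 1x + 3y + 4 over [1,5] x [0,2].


By Fubini, integrate in x first, then y.
Step 1: Fix y, integrate over x in [1,5]:
  integral(1x + 3y + 4, x=1..5)
  = 1*(5^2 - 1^2)/2 + (3y + 4)*(5 - 1)
  = 12 + (3y + 4)*4
  = 12 + 12y + 16
  = 28 + 12y
Step 2: Integrate over y in [0,2]:
  integral(28 + 12y, y=0..2)
  = 28*2 + 12*(2^2 - 0^2)/2
  = 56 + 24
  = 80


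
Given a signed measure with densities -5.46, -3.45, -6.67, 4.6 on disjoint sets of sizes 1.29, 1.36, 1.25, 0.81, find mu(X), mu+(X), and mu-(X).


Step 1: Compute signed measure on each set:
  Set 1: -5.46 * 1.29 = -7.0434
  Set 2: -3.45 * 1.36 = -4.692
  Set 3: -6.67 * 1.25 = -8.3375
  Set 4: 4.6 * 0.81 = 3.726
Step 2: Total signed measure = (-7.0434) + (-4.692) + (-8.3375) + (3.726)
     = -16.3469
Step 3: Positive part mu+(X) = sum of positive contributions = 3.726
Step 4: Negative part mu-(X) = |sum of negative contributions| = 20.0729


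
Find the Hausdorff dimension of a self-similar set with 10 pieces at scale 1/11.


For a self-similar set with N copies scaled by 1/r:
dim_H = log(N)/log(r) = log(10)/log(11)
= 2.302585/2.397895
= 0.960253


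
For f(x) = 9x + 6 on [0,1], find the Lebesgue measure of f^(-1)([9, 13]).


f^(-1)([9, 13]) = {x : 9 <= 9x + 6 <= 13}
Solving: (9 - 6)/9 <= x <= (13 - 6)/9
= [0.333333, 0.777778]
Intersecting with [0,1]: [0.333333, 0.777778]
Measure = 0.777778 - 0.333333 = 0.444444


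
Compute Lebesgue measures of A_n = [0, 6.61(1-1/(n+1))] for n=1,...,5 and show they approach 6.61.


By continuity of measure from below: if A_n increases to A, then m(A_n) -> m(A).
Here A = [0, 6.61], so m(A) = 6.61
Step 1: a_1 = 6.61*(1 - 1/2) = 3.305, m(A_1) = 3.305
Step 2: a_2 = 6.61*(1 - 1/3) = 4.4067, m(A_2) = 4.4067
Step 3: a_3 = 6.61*(1 - 1/4) = 4.9575, m(A_3) = 4.9575
Step 4: a_4 = 6.61*(1 - 1/5) = 5.288, m(A_4) = 5.288
Step 5: a_5 = 6.61*(1 - 1/6) = 5.5083, m(A_5) = 5.5083
Limit: m(A_n) -> m([0,6.61]) = 6.61


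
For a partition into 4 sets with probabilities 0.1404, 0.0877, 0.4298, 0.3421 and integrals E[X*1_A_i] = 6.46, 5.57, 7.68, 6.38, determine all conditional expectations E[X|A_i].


For each cell A_i: E[X|A_i] = E[X*1_A_i] / P(A_i)
Step 1: E[X|A_1] = 6.46 / 0.1404 = 46.011396
Step 2: E[X|A_2] = 5.57 / 0.0877 = 63.511973
Step 3: E[X|A_3] = 7.68 / 0.4298 = 17.868776
Step 4: E[X|A_4] = 6.38 / 0.3421 = 18.649518
Verification: E[X] = sum E[X*1_A_i] = 6.46 + 5.57 + 7.68 + 6.38 = 26.09


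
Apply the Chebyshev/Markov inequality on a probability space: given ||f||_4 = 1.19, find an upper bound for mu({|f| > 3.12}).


Chebyshev/Markov inequality: mu(|f| > eps) <= (||f||_p / eps)^p
Step 1: ||f||_4 / eps = 1.19 / 3.12 = 0.38141
Step 2: Raise to power p = 4:
  (0.38141)^4 = 0.021163
Step 3: Therefore mu(|f| > 3.12) <= 0.021163


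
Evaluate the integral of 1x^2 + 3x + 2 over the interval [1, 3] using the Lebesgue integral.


The Lebesgue integral of a Riemann-integrable function agrees with the Riemann integral.
Antiderivative F(x) = (1/3)x^3 + (3/2)x^2 + 2x
F(3) = (1/3)*3^3 + (3/2)*3^2 + 2*3
     = (1/3)*27 + (3/2)*9 + 2*3
     = 9 + 13.5 + 6
     = 28.5
F(1) = 3.833333
Integral = F(3) - F(1) = 28.5 - 3.833333 = 24.666667


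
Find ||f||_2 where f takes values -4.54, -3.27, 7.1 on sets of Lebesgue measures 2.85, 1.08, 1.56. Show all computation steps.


Step 1: Compute |f_i|^2 for each value:
  |-4.54|^2 = 20.6116
  |-3.27|^2 = 10.6929
  |7.1|^2 = 50.41
Step 2: Multiply by measures and sum:
  20.6116 * 2.85 = 58.74306
  10.6929 * 1.08 = 11.548332
  50.41 * 1.56 = 78.6396
Sum = 58.74306 + 11.548332 + 78.6396 = 148.930992
Step 3: Take the p-th root:
||f||_2 = (148.930992)^(1/2) = 12.203729


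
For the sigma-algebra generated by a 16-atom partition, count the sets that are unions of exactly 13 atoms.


Each element of F is a union of some subset of the 16 atoms.
Elements that are unions of exactly 13 atoms correspond to 13-element subsets of the 16 atoms.
Count = C(16, 13) = 16! / (13! * 3!) = 560.


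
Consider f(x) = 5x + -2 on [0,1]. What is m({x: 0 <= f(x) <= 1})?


f^(-1)([0, 1]) = {x : 0 <= 5x + -2 <= 1}
Solving: (0 - -2)/5 <= x <= (1 - -2)/5
= [0.4, 0.6]
Intersecting with [0,1]: [0.4, 0.6]
Measure = 0.6 - 0.4 = 0.2


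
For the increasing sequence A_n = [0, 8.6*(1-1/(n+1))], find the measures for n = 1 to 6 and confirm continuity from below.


By continuity of measure from below: if A_n increases to A, then m(A_n) -> m(A).
Here A = [0, 8.6], so m(A) = 8.6
Step 1: a_1 = 8.6*(1 - 1/2) = 4.3, m(A_1) = 4.3
Step 2: a_2 = 8.6*(1 - 1/3) = 5.7333, m(A_2) = 5.7333
Step 3: a_3 = 8.6*(1 - 1/4) = 6.45, m(A_3) = 6.45
Step 4: a_4 = 8.6*(1 - 1/5) = 6.88, m(A_4) = 6.88
Step 5: a_5 = 8.6*(1 - 1/6) = 7.1667, m(A_5) = 7.1667
Step 6: a_6 = 8.6*(1 - 1/7) = 7.3714, m(A_6) = 7.3714
Limit: m(A_n) -> m([0,8.6]) = 8.6


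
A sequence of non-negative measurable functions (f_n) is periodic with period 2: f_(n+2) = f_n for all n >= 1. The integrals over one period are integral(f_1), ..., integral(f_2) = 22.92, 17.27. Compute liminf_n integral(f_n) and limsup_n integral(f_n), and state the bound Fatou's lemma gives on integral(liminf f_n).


The sequence (integral(f_n)) is periodic with period 2, repeating the values 22.92, 17.27 indefinitely.
Step 1: For a periodic sequence, every tail (a_m, a_(m+1), ...) contains all 2 period values infinitely often.
Step 2: Hence inf of every tail = min of the period values = min(22.92, 17.27) = 17.27.
        liminf_n integral(f_n) = sup over m of (inf of tail from m) = 17.27.
Step 3: Similarly sup of every tail = max of the period values = 22.92.
        limsup_n integral(f_n) = 22.92.
Step 4: Fatou's lemma: integral(liminf_n f_n) <= liminf_n integral(f_n) = 17.27.
        So the integral of the pointwise liminf is at most 17.27.


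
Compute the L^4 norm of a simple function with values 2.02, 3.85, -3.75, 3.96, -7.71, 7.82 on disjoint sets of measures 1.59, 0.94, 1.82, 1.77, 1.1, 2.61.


Step 1: Compute |f_i|^4 for each value:
  |2.02|^4 = 16.649664
  |3.85|^4 = 219.706506
  |-3.75|^4 = 197.753906
  |3.96|^4 = 245.912579
  |-7.71|^4 = 3533.601025
  |7.82|^4 = 3739.616026
Step 2: Multiply by measures and sum:
  16.649664 * 1.59 = 26.472966
  219.706506 * 0.94 = 206.524116
  197.753906 * 1.82 = 359.912109
  245.912579 * 1.77 = 435.265264
  3533.601025 * 1.1 = 3886.961127
  3739.616026 * 2.61 = 9760.397827
Sum = 26.472966 + 206.524116 + 359.912109 + 435.265264 + 3886.961127 + 9760.397827 = 14675.53341
Step 3: Take the p-th root:
||f||_4 = (14675.53341)^(1/4) = 11.006481


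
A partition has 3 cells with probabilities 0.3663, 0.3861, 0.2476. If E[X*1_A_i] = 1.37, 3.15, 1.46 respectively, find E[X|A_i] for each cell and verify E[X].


For each cell A_i: E[X|A_i] = E[X*1_A_i] / P(A_i)
Step 1: E[X|A_1] = 1.37 / 0.3663 = 3.740104
Step 2: E[X|A_2] = 3.15 / 0.3861 = 8.158508
Step 3: E[X|A_3] = 1.46 / 0.2476 = 5.896607
Verification: E[X] = sum E[X*1_A_i] = 1.37 + 3.15 + 1.46 = 5.98


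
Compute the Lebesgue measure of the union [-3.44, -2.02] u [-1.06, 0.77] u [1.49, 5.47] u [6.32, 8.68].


For pairwise disjoint intervals, m(union) = sum of lengths.
= (-2.02 - -3.44) + (0.77 - -1.06) + (5.47 - 1.49) + (8.68 - 6.32)
= 1.42 + 1.83 + 3.98 + 2.36
= 9.59


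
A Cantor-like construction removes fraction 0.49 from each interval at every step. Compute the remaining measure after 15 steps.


Step 1: At each step, fraction remaining = 1 - 0.49 = 0.51
Step 2: After 15 steps, measure = (0.51)^15
Result = 4.107264e-05


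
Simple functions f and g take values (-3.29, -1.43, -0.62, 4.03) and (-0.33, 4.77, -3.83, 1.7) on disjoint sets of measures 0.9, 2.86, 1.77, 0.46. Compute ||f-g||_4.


Step 1: Compute differences f_i - g_i:
  -3.29 - -0.33 = -2.96
  -1.43 - 4.77 = -6.2
  -0.62 - -3.83 = 3.21
  4.03 - 1.7 = 2.33
Step 2: Compute |diff|^4 * measure for each set:
  |-2.96|^4 * 0.9 = 76.765635 * 0.9 = 69.089071
  |-6.2|^4 * 2.86 = 1477.6336 * 2.86 = 4226.032096
  |3.21|^4 * 1.77 = 106.174477 * 1.77 = 187.928824
  |2.33|^4 * 0.46 = 29.472955 * 0.46 = 13.557559
Step 3: Sum = 4496.60755
Step 4: ||f-g||_4 = (4496.60755)^(1/4) = 8.188819


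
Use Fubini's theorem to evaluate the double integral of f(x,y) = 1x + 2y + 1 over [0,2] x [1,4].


By Fubini, integrate in x first, then y.
Step 1: Fix y, integrate over x in [0,2]:
  integral(1x + 2y + 1, x=0..2)
  = 1*(2^2 - 0^2)/2 + (2y + 1)*(2 - 0)
  = 2 + (2y + 1)*2
  = 2 + 4y + 2
  = 4 + 4y
Step 2: Integrate over y in [1,4]:
  integral(4 + 4y, y=1..4)
  = 4*3 + 4*(4^2 - 1^2)/2
  = 12 + 30
  = 42


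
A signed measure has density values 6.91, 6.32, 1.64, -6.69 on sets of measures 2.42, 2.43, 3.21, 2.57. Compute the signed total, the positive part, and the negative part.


Step 1: Compute signed measure on each set:
  Set 1: 6.91 * 2.42 = 16.7222
  Set 2: 6.32 * 2.43 = 15.3576
  Set 3: 1.64 * 3.21 = 5.2644
  Set 4: -6.69 * 2.57 = -17.1933
Step 2: Total signed measure = (16.7222) + (15.3576) + (5.2644) + (-17.1933)
     = 20.1509
Step 3: Positive part mu+(X) = sum of positive contributions = 37.3442
Step 4: Negative part mu-(X) = |sum of negative contributions| = 17.1933


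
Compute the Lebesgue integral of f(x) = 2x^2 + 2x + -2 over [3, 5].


The Lebesgue integral of a Riemann-integrable function agrees with the Riemann integral.
Antiderivative F(x) = (2/3)x^3 + (2/2)x^2 + -2x
F(5) = (2/3)*5^3 + (2/2)*5^2 + -2*5
     = (2/3)*125 + (2/2)*25 + -2*5
     = 83.333333 + 25 + -10
     = 98.333333
F(3) = 21
Integral = F(5) - F(3) = 98.333333 - 21 = 77.333333


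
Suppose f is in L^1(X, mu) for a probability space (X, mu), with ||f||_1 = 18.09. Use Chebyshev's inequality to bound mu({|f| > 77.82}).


Chebyshev/Markov inequality: mu(|f| > eps) <= (||f||_p / eps)^p
Step 1: ||f||_1 / eps = 18.09 / 77.82 = 0.23246
Step 2: Raise to power p = 1:
  (0.23246)^1 = 0.23246
Step 3: Therefore mu(|f| > 77.82) <= 0.23246


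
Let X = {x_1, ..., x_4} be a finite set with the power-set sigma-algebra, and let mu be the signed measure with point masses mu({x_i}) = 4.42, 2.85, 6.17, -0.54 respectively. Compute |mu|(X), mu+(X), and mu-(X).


Step 1: Every measurable set is a union of atoms (the cells / points), so a Hahn decomposition is
  obtained by grouping atoms by sign: P = union of atoms with mu > 0, N = union of the remaining atoms.
  Atoms in P (indices): 1, 2, 3;  atoms in N (indices): 4
  Positive values: 4.42, 2.85, 6.17
  Negative values: -0.54
Step 2: mu+(X) = mu(P) = sum of positive atom values = 13.44
Step 3: mu-(X) = -mu(N) = sum of |negative atom values| = 0.54
Step 4: |mu|(X) = mu+(X) + mu-(X) = 13.44 + 0.54 = 13.98


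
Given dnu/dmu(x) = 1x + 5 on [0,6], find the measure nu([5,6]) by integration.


nu(A) = integral_A (dnu/dmu) dmu = integral_5^6 (1x + 5) dx
Step 1: Antiderivative F(x) = (1/2)x^2 + 5x
Step 2: F(6) = (1/2)*6^2 + 5*6 = 18 + 30 = 48
Step 3: F(5) = (1/2)*5^2 + 5*5 = 12.5 + 25 = 37.5
Step 4: nu([5,6]) = F(6) - F(5) = 48 - 37.5 = 10.5


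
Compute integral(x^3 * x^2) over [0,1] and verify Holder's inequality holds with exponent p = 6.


Step 1: Exact integral of f*g = integral(x^5, 0, 1) = 1/6
     = 0.166667
Step 2: Holder bound with p=6, q=1.2:
  ||f||_p = (integral x^18 dx)^(1/6) = (1/19)^(1/6) = 0.612173
  ||g||_q = (integral x^2.4 dx)^(1/1.2) = (1/3.4)^(1/1.2) = 0.360662
Step 3: Holder bound = ||f||_p * ||g||_q = 0.612173 * 0.360662 = 0.220788
Verification: 0.166667 <= 0.220788 (Holder holds)


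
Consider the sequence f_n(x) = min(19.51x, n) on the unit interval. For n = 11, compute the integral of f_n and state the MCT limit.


f(x) = 19.51x on [0,1]; f_n(x) = min(19.51x, n). At n = 11:
Step 1: f(x) reaches 11 at x = 11/19.51 = 0.563813
Step 2: integral(f_11) = integral(19.51x, 0, 0.563813) + integral(11, 0.563813, 1)
       = 19.51*0.563813^2/2 + 11*(1 - 0.563813)
       = 3.100974 + 4.798052
       = 7.899026
Step 3: As n -> infinity, f_n increases to f, so by MCT integral(f_n) -> integral(f) = 19.51/2 = 9.755.
Convergence: integral(f_11) = 7.899026 -> 9.755 as n -> infinity


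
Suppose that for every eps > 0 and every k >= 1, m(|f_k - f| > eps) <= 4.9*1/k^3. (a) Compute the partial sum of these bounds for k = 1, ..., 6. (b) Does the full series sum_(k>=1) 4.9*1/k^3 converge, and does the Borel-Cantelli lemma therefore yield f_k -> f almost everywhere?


Step 1: List the terms 4.9*1/k^3 for k = 1 to 6:
  k=1: 4.9
  k=2: 0.6125
  k=3: 0.181481
  k=4: 0.076563
  k=5: 0.0392
  k=6: 0.022685
Step 2: Partial sum = 4.9 + 0.6125 + 0.181481 + 0.076563 + 0.0392 + 0.022685
     = 5.832429
Step 3: The full series sum_(k>=1) 4.9*1/k^3 converges (p-series with p = 3 > 1; a constant multiple of a convergent series converges).
Step 4: Fix eps > 0. Since sum_k m(|f_k - f| > eps) < infinity, the Borel-Cantelli lemma gives
        m(limsup_k {|f_k - f| > eps}) = 0, i.e. for a.e. x, |f_k(x) - f(x)| <= eps for all large k.
        Applying this with eps = 1/j for j = 1, 2, ... and intersecting the countably many full-measure sets,
        for a.e. x we get limsup_k |f_k(x) - f(x)| <= 1/j for every j, hence f_k -> f almost everywhere.
Conclusion: series converges; Borel-Cantelli yields f_k -> f a.e.


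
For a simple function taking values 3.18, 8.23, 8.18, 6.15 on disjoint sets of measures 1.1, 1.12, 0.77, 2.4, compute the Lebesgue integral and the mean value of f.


Step 1: Integral = sum(value_i * measure_i)
= 3.18*1.1 + 8.23*1.12 + 8.18*0.77 + 6.15*2.4
= 3.498 + 9.2176 + 6.2986 + 14.76
= 33.7742
Step 2: Total measure of domain = 1.1 + 1.12 + 0.77 + 2.4 = 5.39
Step 3: Average value = 33.7742 / 5.39 = 6.266085


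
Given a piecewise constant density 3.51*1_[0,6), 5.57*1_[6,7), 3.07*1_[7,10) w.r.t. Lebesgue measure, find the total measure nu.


Integrate each piece of the Radon-Nikodym derivative:
Step 1: integral_0^6 3.51 dx = 3.51*(6-0) = 3.51*6 = 21.06
Step 2: integral_6^7 5.57 dx = 5.57*(7-6) = 5.57*1 = 5.57
Step 3: integral_7^10 3.07 dx = 3.07*(10-7) = 3.07*3 = 9.21
Total: 21.06 + 5.57 + 9.21 = 35.84


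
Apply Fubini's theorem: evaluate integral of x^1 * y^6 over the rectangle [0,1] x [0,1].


By Fubini's theorem, the double integral factors as a product of single integrals:
Step 1: integral_0^1 x^1 dx = [x^2/2] from 0 to 1
     = 1^2/2 = 0.5
Step 2: integral_0^1 y^6 dy = [y^7/7] from 0 to 1
     = 1^7/7 = 0.142857
Step 3: Double integral = 0.5 * 0.142857 = 0.071429


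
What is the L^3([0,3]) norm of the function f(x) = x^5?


Step 1: ||f||_3 = (integral_0^3 |x^5|^3 dx)^(1/3)
     = (integral_0^3 x^15 dx)^(1/3)
Step 2: integral_0^3 x^15 dx = [x^16/(16)] from 0 to 3 = 3^16/16
     = 43046721/16 = 2.690420e+06
Step 3: ||f||_3 = (2.690420e+06)^(1/3) = 139.08278


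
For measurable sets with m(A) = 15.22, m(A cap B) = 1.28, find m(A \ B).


m(A \ B) = m(A) - m(A n B)
= 15.22 - 1.28
= 13.94


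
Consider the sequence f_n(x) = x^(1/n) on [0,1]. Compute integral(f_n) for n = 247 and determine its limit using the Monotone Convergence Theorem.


At n = 247: f_247(x) = x^(1/247).
Step 1: integral(x^(1/247), 0, 1) = [x^(1/247+1) / (1/247+1)] from 0 to 1
     = 1 / (1/247 + 1) = 1 / ((247+1)/247) = 247/(247+1)
     = 247/248 = 0.995968
Step 2: As n -> infinity, f_n(x) = x^(1/n) -> 1 for x in (0,1], and f_n is increasing in n.
By MCT, lim_n integral(f_n) = integral(lim_n f_n) = integral(1, 0, 1) = 1.
Step 3: Verify convergence: 247/248 = 0.995968 -> 1


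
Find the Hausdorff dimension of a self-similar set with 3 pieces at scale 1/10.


For a self-similar set with N copies scaled by 1/r:
dim_H = log(N)/log(r) = log(3)/log(10)
= 1.098612/2.302585
= 0.477121


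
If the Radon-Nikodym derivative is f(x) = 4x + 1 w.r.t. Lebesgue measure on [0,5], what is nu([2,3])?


nu(A) = integral_A (dnu/dmu) dmu = integral_2^3 (4x + 1) dx
Step 1: Antiderivative F(x) = (4/2)x^2 + 1x
Step 2: F(3) = (4/2)*3^2 + 1*3 = 18 + 3 = 21
Step 3: F(2) = (4/2)*2^2 + 1*2 = 8 + 2 = 10
Step 4: nu([2,3]) = F(3) - F(2) = 21 - 10 = 11


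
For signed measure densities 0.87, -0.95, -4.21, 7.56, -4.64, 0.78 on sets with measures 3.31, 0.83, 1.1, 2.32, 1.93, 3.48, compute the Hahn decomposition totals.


Step 1: Compute signed measure on each set:
  Set 1: 0.87 * 3.31 = 2.8797
  Set 2: -0.95 * 0.83 = -0.7885
  Set 3: -4.21 * 1.1 = -4.631
  Set 4: 7.56 * 2.32 = 17.5392
  Set 5: -4.64 * 1.93 = -8.9552
  Set 6: 0.78 * 3.48 = 2.7144
Step 2: Total signed measure = (2.8797) + (-0.7885) + (-4.631) + (17.5392) + (-8.9552) + (2.7144)
     = 8.7586
Step 3: Positive part mu+(X) = sum of positive contributions = 23.1333
Step 4: Negative part mu-(X) = |sum of negative contributions| = 14.3747


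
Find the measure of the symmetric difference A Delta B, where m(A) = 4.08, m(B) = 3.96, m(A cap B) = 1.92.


m(A Delta B) = m(A) + m(B) - 2*m(A n B)
= 4.08 + 3.96 - 2*1.92
= 4.08 + 3.96 - 3.84
= 4.2


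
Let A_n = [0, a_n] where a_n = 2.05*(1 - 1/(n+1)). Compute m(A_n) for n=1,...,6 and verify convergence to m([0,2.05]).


By continuity of measure from below: if A_n increases to A, then m(A_n) -> m(A).
Here A = [0, 2.05], so m(A) = 2.05
Step 1: a_1 = 2.05*(1 - 1/2) = 1.025, m(A_1) = 1.025
Step 2: a_2 = 2.05*(1 - 1/3) = 1.3667, m(A_2) = 1.3667
Step 3: a_3 = 2.05*(1 - 1/4) = 1.5375, m(A_3) = 1.5375
Step 4: a_4 = 2.05*(1 - 1/5) = 1.64, m(A_4) = 1.64
Step 5: a_5 = 2.05*(1 - 1/6) = 1.7083, m(A_5) = 1.7083
Step 6: a_6 = 2.05*(1 - 1/7) = 1.7571, m(A_6) = 1.7571
Limit: m(A_n) -> m([0,2.05]) = 2.05


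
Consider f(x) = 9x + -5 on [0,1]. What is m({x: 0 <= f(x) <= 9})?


f^(-1)([0, 9]) = {x : 0 <= 9x + -5 <= 9}
Solving: (0 - -5)/9 <= x <= (9 - -5)/9
= [0.555556, 1.555556]
Intersecting with [0,1]: [0.555556, 1]
Measure = 1 - 0.555556 = 0.444444


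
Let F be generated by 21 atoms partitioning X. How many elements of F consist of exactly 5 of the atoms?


Each element of F is a union of some subset of the 21 atoms.
Elements that are unions of exactly 5 atoms correspond to 5-element subsets of the 21 atoms.
Count = C(21, 5) = 21! / (5! * 16!) = 20349.


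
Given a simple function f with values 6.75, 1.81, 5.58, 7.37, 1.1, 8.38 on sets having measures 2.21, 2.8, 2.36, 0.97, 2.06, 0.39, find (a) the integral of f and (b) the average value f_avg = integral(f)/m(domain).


Step 1: Integral = sum(value_i * measure_i)
= 6.75*2.21 + 1.81*2.8 + 5.58*2.36 + 7.37*0.97 + 1.1*2.06 + 8.38*0.39
= 14.9175 + 5.068 + 13.1688 + 7.1489 + 2.266 + 3.2682
= 45.8374
Step 2: Total measure of domain = 2.21 + 2.8 + 2.36 + 0.97 + 2.06 + 0.39 = 10.79
Step 3: Average value = 45.8374 / 10.79 = 4.248137


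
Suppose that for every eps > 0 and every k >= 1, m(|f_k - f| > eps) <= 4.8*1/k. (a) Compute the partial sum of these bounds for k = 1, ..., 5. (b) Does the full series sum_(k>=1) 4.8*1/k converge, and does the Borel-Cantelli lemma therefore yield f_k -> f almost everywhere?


Step 1: List the terms 4.8*1/k for k = 1 to 5:
  k=1: 4.8
  k=2: 2.4
  k=3: 1.6
  k=4: 1.2
  k=5: 0.96
Step 2: Partial sum = 4.8 + 2.4 + 1.6 + 1.2 + 0.96
     = 10.96
Step 3: The full series sum_(k>=1) 4.8*1/k diverges (harmonic series, p = 1; a nonzero constant multiple of a divergent series diverges).
Step 4: The (first) Borel-Cantelli lemma requires a summable sequence of measures, so it does not apply here;
        from this bound alone no conclusion about a.e. convergence can be drawn (convergence in measure still
        gives an a.e.-convergent subsequence, but not a.e. convergence of the whole sequence).
Conclusion: series diverges; Borel-Cantelli is inconclusive about a.e. convergence of f_k.


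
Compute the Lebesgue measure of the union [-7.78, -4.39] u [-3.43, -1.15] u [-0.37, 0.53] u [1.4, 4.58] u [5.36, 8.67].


For pairwise disjoint intervals, m(union) = sum of lengths.
= (-4.39 - -7.78) + (-1.15 - -3.43) + (0.53 - -0.37) + (4.58 - 1.4) + (8.67 - 5.36)
= 3.39 + 2.28 + 0.9 + 3.18 + 3.31
= 13.06


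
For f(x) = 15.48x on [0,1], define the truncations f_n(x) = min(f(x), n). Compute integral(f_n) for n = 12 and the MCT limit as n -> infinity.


f(x) = 15.48x on [0,1]; f_n(x) = min(15.48x, n). At n = 12:
Step 1: f(x) reaches 12 at x = 12/15.48 = 0.775194
Step 2: integral(f_12) = integral(15.48x, 0, 0.775194) + integral(12, 0.775194, 1)
       = 15.48*0.775194^2/2 + 12*(1 - 0.775194)
       = 4.651163 + 2.697674
       = 7.348837
Step 3: As n -> infinity, f_n increases to f, so by MCT integral(f_n) -> integral(f) = 15.48/2 = 7.74.
Convergence: integral(f_12) = 7.348837 -> 7.74 as n -> infinity


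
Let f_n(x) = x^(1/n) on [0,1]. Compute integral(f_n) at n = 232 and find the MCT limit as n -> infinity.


At n = 232: f_232(x) = x^(1/232).
Step 1: integral(x^(1/232), 0, 1) = [x^(1/232+1) / (1/232+1)] from 0 to 1
     = 1 / (1/232 + 1) = 1 / ((232+1)/232) = 232/(232+1)
     = 232/233 = 0.995708
Step 2: As n -> infinity, f_n(x) = x^(1/n) -> 1 for x in (0,1], and f_n is increasing in n.
By MCT, lim_n integral(f_n) = integral(lim_n f_n) = integral(1, 0, 1) = 1.
Step 3: Verify convergence: 232/233 = 0.995708 -> 1


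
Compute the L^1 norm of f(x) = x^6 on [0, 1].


Step 1: ||f||_1 = (integral_0^1 |x^6|^1 dx)^(1/1)
     = (integral_0^1 x^6 dx)^(1/1)
Step 2: integral_0^1 x^6 dx = [x^7/(7)] from 0 to 1 = 1^7/7
     = 1/7 = 0.142857
Step 3: ||f||_1 = (0.142857)^(1/1) = 0.142857


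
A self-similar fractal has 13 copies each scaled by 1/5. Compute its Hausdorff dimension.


For a self-similar set with N copies scaled by 1/r:
dim_H = log(N)/log(r) = log(13)/log(5)
= 2.564949/1.609438
= 1.593693


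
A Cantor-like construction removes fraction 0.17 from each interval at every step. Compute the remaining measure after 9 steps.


Step 1: At each step, fraction remaining = 1 - 0.17 = 0.83
Step 2: After 9 steps, measure = (0.83)^9
Result = 0.18694


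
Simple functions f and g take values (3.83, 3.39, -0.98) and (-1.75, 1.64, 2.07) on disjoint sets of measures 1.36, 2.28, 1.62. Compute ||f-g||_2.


Step 1: Compute differences f_i - g_i:
  3.83 - -1.75 = 5.58
  3.39 - 1.64 = 1.75
  -0.98 - 2.07 = -3.05
Step 2: Compute |diff|^2 * measure for each set:
  |5.58|^2 * 1.36 = 31.1364 * 1.36 = 42.345504
  |1.75|^2 * 2.28 = 3.0625 * 2.28 = 6.9825
  |-3.05|^2 * 1.62 = 9.3025 * 1.62 = 15.07005
Step 3: Sum = 64.398054
Step 4: ||f-g||_2 = (64.398054)^(1/2) = 8.02484


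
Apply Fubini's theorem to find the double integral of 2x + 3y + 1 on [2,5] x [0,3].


By Fubini, integrate in x first, then y.
Step 1: Fix y, integrate over x in [2,5]:
  integral(2x + 3y + 1, x=2..5)
  = 2*(5^2 - 2^2)/2 + (3y + 1)*(5 - 2)
  = 21 + (3y + 1)*3
  = 21 + 9y + 3
  = 24 + 9y
Step 2: Integrate over y in [0,3]:
  integral(24 + 9y, y=0..3)
  = 24*3 + 9*(3^2 - 0^2)/2
  = 72 + 40.5
  = 112.5


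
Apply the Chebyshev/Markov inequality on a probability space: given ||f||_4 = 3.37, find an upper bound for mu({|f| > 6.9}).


Chebyshev/Markov inequality: mu(|f| > eps) <= (||f||_p / eps)^p
Step 1: ||f||_4 / eps = 3.37 / 6.9 = 0.488406
Step 2: Raise to power p = 4:
  (0.488406)^4 = 0.056901
Step 3: Therefore mu(|f| > 6.9) <= 0.056901


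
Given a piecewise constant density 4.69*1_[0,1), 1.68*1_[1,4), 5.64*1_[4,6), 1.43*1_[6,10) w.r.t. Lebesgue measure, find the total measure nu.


Integrate each piece of the Radon-Nikodym derivative:
Step 1: integral_0^1 4.69 dx = 4.69*(1-0) = 4.69*1 = 4.69
Step 2: integral_1^4 1.68 dx = 1.68*(4-1) = 1.68*3 = 5.04
Step 3: integral_4^6 5.64 dx = 5.64*(6-4) = 5.64*2 = 11.28
Step 4: integral_6^10 1.43 dx = 1.43*(10-6) = 1.43*4 = 5.72
Total: 4.69 + 5.04 + 11.28 + 5.72 = 26.73


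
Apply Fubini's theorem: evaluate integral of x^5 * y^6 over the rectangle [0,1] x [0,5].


By Fubini's theorem, the double integral factors as a product of single integrals:
Step 1: integral_0^1 x^5 dx = [x^6/6] from 0 to 1
     = 1^6/6 = 0.166667
Step 2: integral_0^5 y^6 dy = [y^7/7] from 0 to 5
     = 5^7/7 = 11160.714286
Step 3: Double integral = 0.166667 * 11160.714286 = 1860.119048


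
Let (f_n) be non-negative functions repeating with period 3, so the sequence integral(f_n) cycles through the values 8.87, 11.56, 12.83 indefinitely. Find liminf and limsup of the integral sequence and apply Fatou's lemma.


The sequence (integral(f_n)) is periodic with period 3, repeating the values 8.87, 11.56, 12.83 indefinitely.
Step 1: For a periodic sequence, every tail (a_m, a_(m+1), ...) contains all 3 period values infinitely often.
Step 2: Hence inf of every tail = min of the period values = min(8.87, 11.56, 12.83) = 8.87.
        liminf_n integral(f_n) = sup over m of (inf of tail from m) = 8.87.
Step 3: Similarly sup of every tail = max of the period values = 12.83.
        limsup_n integral(f_n) = 12.83.
Step 4: Fatou's lemma: integral(liminf_n f_n) <= liminf_n integral(f_n) = 8.87.
        So the integral of the pointwise liminf is at most 8.87.


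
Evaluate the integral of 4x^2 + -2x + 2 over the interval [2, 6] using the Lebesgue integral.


The Lebesgue integral of a Riemann-integrable function agrees with the Riemann integral.
Antiderivative F(x) = (4/3)x^3 + (-2/2)x^2 + 2x
F(6) = (4/3)*6^3 + (-2/2)*6^2 + 2*6
     = (4/3)*216 + (-2/2)*36 + 2*6
     = 288 + -36 + 12
     = 264
F(2) = 10.666667
Integral = F(6) - F(2) = 264 - 10.666667 = 253.333333


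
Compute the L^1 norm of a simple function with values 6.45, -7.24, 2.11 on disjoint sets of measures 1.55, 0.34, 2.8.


Step 1: Compute |f_i|^1 for each value:
  |6.45|^1 = 6.45
  |-7.24|^1 = 7.24
  |2.11|^1 = 2.11
Step 2: Multiply by measures and sum:
  6.45 * 1.55 = 9.9975
  7.24 * 0.34 = 2.4616
  2.11 * 2.8 = 5.908
Sum = 9.9975 + 2.4616 + 5.908 = 18.3671
Step 3: Take the p-th root:
||f||_1 = (18.3671)^(1/1) = 18.3671


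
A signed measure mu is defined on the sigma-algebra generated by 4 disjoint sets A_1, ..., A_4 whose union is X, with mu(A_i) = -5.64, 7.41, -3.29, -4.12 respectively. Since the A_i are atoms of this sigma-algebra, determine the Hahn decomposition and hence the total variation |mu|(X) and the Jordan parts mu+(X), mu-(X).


Step 1: Every measurable set is a union of atoms (the cells / points), so a Hahn decomposition is
  obtained by grouping atoms by sign: P = union of atoms with mu > 0, N = union of the remaining atoms.
  Atoms in P (indices): 2;  atoms in N (indices): 1, 3, 4
  Positive values: 7.41
  Negative values: -5.64, -3.29, -4.12
Step 2: mu+(X) = mu(P) = sum of positive atom values = 7.41
Step 3: mu-(X) = -mu(N) = sum of |negative atom values| = 13.05
Step 4: |mu|(X) = mu+(X) + mu-(X) = 7.41 + 13.05 = 20.46


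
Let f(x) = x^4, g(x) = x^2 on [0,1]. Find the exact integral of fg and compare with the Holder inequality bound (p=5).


Step 1: Exact integral of f*g = integral(x^6, 0, 1) = 1/7
     = 0.142857
Step 2: Holder bound with p=5, q=1.25:
  ||f||_p = (integral x^20 dx)^(1/5) = (1/21)^(1/5) = 0.543946
  ||g||_q = (integral x^2.5 dx)^(1/1.25) = (1/3.5)^(1/1.25) = 0.367067
Step 3: Holder bound = ||f||_p * ||g||_q = 0.543946 * 0.367067 = 0.199665
Verification: 0.142857 <= 0.199665 (Holder holds)


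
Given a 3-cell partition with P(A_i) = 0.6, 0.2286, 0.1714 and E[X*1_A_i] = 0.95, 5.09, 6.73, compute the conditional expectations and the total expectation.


For each cell A_i: E[X|A_i] = E[X*1_A_i] / P(A_i)
Step 1: E[X|A_1] = 0.95 / 0.6 = 1.583333
Step 2: E[X|A_2] = 5.09 / 0.2286 = 22.265967
Step 3: E[X|A_3] = 6.73 / 0.1714 = 39.264877
Verification: E[X] = sum E[X*1_A_i] = 0.95 + 5.09 + 6.73 = 12.77


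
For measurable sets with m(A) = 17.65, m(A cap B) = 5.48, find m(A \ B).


m(A \ B) = m(A) - m(A n B)
= 17.65 - 5.48
= 12.17


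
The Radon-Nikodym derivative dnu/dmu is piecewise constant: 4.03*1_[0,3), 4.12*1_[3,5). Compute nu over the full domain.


Integrate each piece of the Radon-Nikodym derivative:
Step 1: integral_0^3 4.03 dx = 4.03*(3-0) = 4.03*3 = 12.09
Step 2: integral_3^5 4.12 dx = 4.12*(5-3) = 4.12*2 = 8.24
Total: 12.09 + 8.24 = 20.33


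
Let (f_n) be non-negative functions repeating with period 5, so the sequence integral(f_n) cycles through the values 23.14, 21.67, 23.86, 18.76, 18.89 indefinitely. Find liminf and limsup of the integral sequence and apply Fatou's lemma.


The sequence (integral(f_n)) is periodic with period 5, repeating the values 23.14, 21.67, 23.86, 18.76, 18.89 indefinitely.
Step 1: For a periodic sequence, every tail (a_m, a_(m+1), ...) contains all 5 period values infinitely often.
Step 2: Hence inf of every tail = min of the period values = min(23.14, 21.67, 23.86, 18.76, 18.89) = 18.76.
        liminf_n integral(f_n) = sup over m of (inf of tail from m) = 18.76.
Step 3: Similarly sup of every tail = max of the period values = 23.86.
        limsup_n integral(f_n) = 23.86.
Step 4: Fatou's lemma: integral(liminf_n f_n) <= liminf_n integral(f_n) = 18.76.
        So the integral of the pointwise liminf is at most 18.76.


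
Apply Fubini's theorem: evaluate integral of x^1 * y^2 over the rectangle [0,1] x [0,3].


By Fubini's theorem, the double integral factors as a product of single integrals:
Step 1: integral_0^1 x^1 dx = [x^2/2] from 0 to 1
     = 1^2/2 = 0.5
Step 2: integral_0^3 y^2 dy = [y^3/3] from 0 to 3
     = 3^3/3 = 9
Step 3: Double integral = 0.5 * 9 = 4.5


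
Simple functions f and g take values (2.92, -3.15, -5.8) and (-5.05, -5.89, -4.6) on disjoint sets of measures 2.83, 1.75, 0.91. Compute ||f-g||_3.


Step 1: Compute differences f_i - g_i:
  2.92 - -5.05 = 7.97
  -3.15 - -5.89 = 2.74
  -5.8 - -4.6 = -1.2
Step 2: Compute |diff|^3 * measure for each set:
  |7.97|^3 * 2.83 = 506.261573 * 2.83 = 1432.720252
  |2.74|^3 * 1.75 = 20.570824 * 1.75 = 35.998942
  |-1.2|^3 * 0.91 = 1.728 * 0.91 = 1.57248
Step 3: Sum = 1470.291674
Step 4: ||f-g||_3 = (1470.291674)^(1/3) = 11.371066


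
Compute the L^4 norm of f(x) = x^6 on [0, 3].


Step 1: ||f||_4 = (integral_0^3 |x^6|^4 dx)^(1/4)
     = (integral_0^3 x^24 dx)^(1/4)
Step 2: integral_0^3 x^24 dx = [x^25/(25)] from 0 to 3 = 3^25/25
     = 847288609443/25 = 3.389154e+10
Step 3: ||f||_4 = (3.389154e+10)^(1/4) = 429.064753


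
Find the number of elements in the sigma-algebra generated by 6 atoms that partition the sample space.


Each element of the sigma-algebra is a union of some subset of the 6 atoms.
The number of such subsets is 2^6 = 64.


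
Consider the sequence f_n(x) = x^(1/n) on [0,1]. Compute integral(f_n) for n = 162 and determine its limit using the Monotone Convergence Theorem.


At n = 162: f_162(x) = x^(1/162).
Step 1: integral(x^(1/162), 0, 1) = [x^(1/162+1) / (1/162+1)] from 0 to 1
     = 1 / (1/162 + 1) = 1 / ((162+1)/162) = 162/(162+1)
     = 162/163 = 0.993865
Step 2: As n -> infinity, f_n(x) = x^(1/n) -> 1 for x in (0,1], and f_n is increasing in n.
By MCT, lim_n integral(f_n) = integral(lim_n f_n) = integral(1, 0, 1) = 1.
Step 3: Verify convergence: 162/163 = 0.993865 -> 1


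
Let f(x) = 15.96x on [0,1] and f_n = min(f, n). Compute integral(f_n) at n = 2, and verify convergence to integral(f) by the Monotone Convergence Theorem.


f(x) = 15.96x on [0,1]; f_n(x) = min(15.96x, n). At n = 2:
Step 1: f(x) reaches 2 at x = 2/15.96 = 0.125313
Step 2: integral(f_2) = integral(15.96x, 0, 0.125313) + integral(2, 0.125313, 1)
       = 15.96*0.125313^2/2 + 2*(1 - 0.125313)
       = 0.125313 + 1.749373
       = 1.874687
Step 3: As n -> infinity, f_n increases to f, so by MCT integral(f_n) -> integral(f) = 15.96/2 = 7.98.
Convergence: integral(f_2) = 1.874687 -> 7.98 as n -> infinity


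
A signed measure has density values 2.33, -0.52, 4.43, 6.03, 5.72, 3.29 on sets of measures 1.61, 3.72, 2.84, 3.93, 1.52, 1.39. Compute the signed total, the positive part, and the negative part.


Step 1: Compute signed measure on each set:
  Set 1: 2.33 * 1.61 = 3.7513
  Set 2: -0.52 * 3.72 = -1.9344
  Set 3: 4.43 * 2.84 = 12.5812
  Set 4: 6.03 * 3.93 = 23.6979
  Set 5: 5.72 * 1.52 = 8.6944
  Set 6: 3.29 * 1.39 = 4.5731
Step 2: Total signed measure = (3.7513) + (-1.9344) + (12.5812) + (23.6979) + (8.6944) + (4.5731)
     = 51.3635
Step 3: Positive part mu+(X) = sum of positive contributions = 53.2979
Step 4: Negative part mu-(X) = |sum of negative contributions| = 1.9344


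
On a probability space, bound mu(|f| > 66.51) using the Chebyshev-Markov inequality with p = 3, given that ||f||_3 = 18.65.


Chebyshev/Markov inequality: mu(|f| > eps) <= (||f||_p / eps)^p
Step 1: ||f||_3 / eps = 18.65 / 66.51 = 0.280409
Step 2: Raise to power p = 3:
  (0.280409)^3 = 0.022048
Step 3: Therefore mu(|f| > 66.51) <= 0.022048


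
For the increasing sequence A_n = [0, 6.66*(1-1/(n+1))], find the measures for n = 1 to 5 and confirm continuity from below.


By continuity of measure from below: if A_n increases to A, then m(A_n) -> m(A).
Here A = [0, 6.66], so m(A) = 6.66
Step 1: a_1 = 6.66*(1 - 1/2) = 3.33, m(A_1) = 3.33
Step 2: a_2 = 6.66*(1 - 1/3) = 4.44, m(A_2) = 4.44
Step 3: a_3 = 6.66*(1 - 1/4) = 4.995, m(A_3) = 4.995
Step 4: a_4 = 6.66*(1 - 1/5) = 5.328, m(A_4) = 5.328
Step 5: a_5 = 6.66*(1 - 1/6) = 5.55, m(A_5) = 5.55
Limit: m(A_n) -> m([0,6.66]) = 6.66
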